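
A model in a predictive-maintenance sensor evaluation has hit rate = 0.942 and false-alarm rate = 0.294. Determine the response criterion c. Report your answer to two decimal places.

c = -0.52

z(0.942) = 1.5718, z(0.294) = -0.5417
c = −½·[z(H) + z(FA)] = −0.5 × (1.5718 + (-0.5417)) = -0.51505
c < 0: the model has a liberal response bias.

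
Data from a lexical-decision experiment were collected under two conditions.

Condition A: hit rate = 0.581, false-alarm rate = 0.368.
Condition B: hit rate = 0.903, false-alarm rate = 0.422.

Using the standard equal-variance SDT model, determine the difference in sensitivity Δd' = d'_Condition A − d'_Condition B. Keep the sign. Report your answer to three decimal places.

Condition A: z(0.581) = 0.2045, z(0.368) = -0.3372, d' = 0.5417
Condition B: z(0.903) = 1.2988, z(0.422) = -0.1968, d' = 1.4956
Δd' = d'_Condition A − d'_Condition B = 0.5417 − 1.4956 = -0.9539
Condition B has the higher sensitivity.

Δd' = -0.954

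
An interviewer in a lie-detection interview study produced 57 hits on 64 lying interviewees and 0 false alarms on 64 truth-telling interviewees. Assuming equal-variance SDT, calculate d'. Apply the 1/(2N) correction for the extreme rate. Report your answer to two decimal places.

The false-alarm rate is 0/64 = 0, so apply the 1/(2N) correction: FA → 1/(2·64) = 0.00781.
z(H) = z(0.89062) = 1.230
z(FA) = z(0.00781) = -2.418
d' = 1.230 − (-2.418) = 3.648

d' = 3.65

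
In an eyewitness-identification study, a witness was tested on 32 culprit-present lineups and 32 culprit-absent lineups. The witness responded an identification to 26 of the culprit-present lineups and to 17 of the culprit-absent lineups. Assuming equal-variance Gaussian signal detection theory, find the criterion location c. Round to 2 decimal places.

H = 26/32 = 0.8125
FA = 17/32 = 0.5312
z(H) = 0.8871
z(FA) = 0.0783
c = −½·[z(H) + z(FA)] = −0.5 × (0.8871 + 0.0783) = -0.4827

c = -0.48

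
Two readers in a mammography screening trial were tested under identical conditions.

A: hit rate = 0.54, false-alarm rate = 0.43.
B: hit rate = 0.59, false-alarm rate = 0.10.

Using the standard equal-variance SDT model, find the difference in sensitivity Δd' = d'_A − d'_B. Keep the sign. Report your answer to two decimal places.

Δd' = -1.23

A: z(0.54) = 0.100, z(0.43) = -0.176, d' = 0.276
B: z(0.59) = 0.228, z(0.10) = -1.282, d' = 1.510
Δd' = d'_A − d'_B = 0.276 − 1.510 = -1.234
B has the higher sensitivity.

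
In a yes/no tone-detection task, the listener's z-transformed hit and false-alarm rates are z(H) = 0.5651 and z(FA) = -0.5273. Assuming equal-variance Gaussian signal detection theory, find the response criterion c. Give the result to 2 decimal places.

c = -0.02

c = −½·[z(H) + z(FA)] = −½·(0.5651 + (-0.5273)) = -0.0189
c < 0: the listener has a liberal response bias.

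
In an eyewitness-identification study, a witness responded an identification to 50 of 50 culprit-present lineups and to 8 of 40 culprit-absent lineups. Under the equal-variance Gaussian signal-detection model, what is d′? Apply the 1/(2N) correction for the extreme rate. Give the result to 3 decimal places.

d′ = 3.168

The hit rate is 50/50 = 1, so apply the 1/(2N) correction: H → 1 − 1/(2·50) = 0.99000.
z(H) = z(0.99000) = 2.3263
z(FA) = z(0.20000) = -0.8416
d' = 2.3263 − (-0.8416) = 3.1679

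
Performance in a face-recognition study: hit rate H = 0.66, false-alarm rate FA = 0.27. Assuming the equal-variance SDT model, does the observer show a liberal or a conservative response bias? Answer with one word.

z(H) = 0.412, z(FA) = -0.613
c = −½·(z(H) + z(FA)) = 0.1005
c > 0 → conservative criterion (biased toward responding “no”).

conservative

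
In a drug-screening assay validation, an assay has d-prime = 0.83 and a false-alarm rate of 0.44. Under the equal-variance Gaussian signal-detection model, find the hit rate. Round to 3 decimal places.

hit rate = 0.751

z(false-alarm rate) = z(0.44) = -0.1510
z(H) = z(FA) + d' = -0.1510 + 0.83 = 0.6790
hit rate = Φ(0.6790) = 0.7514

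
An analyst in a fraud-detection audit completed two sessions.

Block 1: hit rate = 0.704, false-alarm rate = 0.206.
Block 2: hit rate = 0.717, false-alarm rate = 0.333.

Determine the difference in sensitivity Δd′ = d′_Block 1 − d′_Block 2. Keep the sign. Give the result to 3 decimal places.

Δd′ = 0.351

Block 1: z(0.704) = 0.5359, z(0.206) = -0.8204, d' = 1.3563
Block 2: z(0.717) = 0.5740, z(0.333) = -0.4316, d' = 1.0056
Δd' = d'_Block 1 − d'_Block 2 = 1.3563 − 1.0056 = 0.3507
Block 1 has the higher sensitivity.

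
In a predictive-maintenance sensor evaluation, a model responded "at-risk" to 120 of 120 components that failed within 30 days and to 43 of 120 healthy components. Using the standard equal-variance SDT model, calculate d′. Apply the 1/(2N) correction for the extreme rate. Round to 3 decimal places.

The hit rate is 120/120 = 1, so apply the 1/(2N) correction: H → 1 − 1/(2·120) = 0.99583.
z(H) = z(0.99583) = 2.6380
z(FA) = z(0.35833) = -0.3629
d' = 2.6380 − (-0.3629) = 3.0009

d′ = 3.001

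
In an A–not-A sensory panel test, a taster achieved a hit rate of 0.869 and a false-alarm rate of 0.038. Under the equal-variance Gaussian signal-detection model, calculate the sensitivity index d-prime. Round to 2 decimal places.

z(0.869) = 1.122, z(0.038) = -1.774
d' = z(H) − z(FA) = 1.122 − (-1.774) = 2.896

d-prime = 2.90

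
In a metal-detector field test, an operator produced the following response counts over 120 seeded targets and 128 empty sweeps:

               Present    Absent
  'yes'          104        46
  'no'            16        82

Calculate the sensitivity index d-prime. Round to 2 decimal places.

d-prime = 1.47

H = 104/120 = 0.8667
FA = 46/128 = 0.3594
z(H) = 1.1109
z(FA) = -0.3601
d' = z(H) − z(FA) = 1.1109 − (-0.3601) = 1.4710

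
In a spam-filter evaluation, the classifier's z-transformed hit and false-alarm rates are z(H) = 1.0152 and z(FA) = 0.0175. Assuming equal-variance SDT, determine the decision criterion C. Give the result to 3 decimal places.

C = -0.516

c = −½·[z(H) + z(FA)] = −½·(1.0152 + 0.0175) = -0.51635
c < 0: the classifier has a liberal response bias.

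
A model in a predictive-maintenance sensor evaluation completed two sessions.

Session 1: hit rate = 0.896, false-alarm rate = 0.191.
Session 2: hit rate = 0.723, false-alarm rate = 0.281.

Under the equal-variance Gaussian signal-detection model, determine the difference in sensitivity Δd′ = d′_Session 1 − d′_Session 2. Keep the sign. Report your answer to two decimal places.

Δd′ = 0.96

Session 1: z(0.896) = 1.259, z(0.191) = -0.874, d' = 2.133
Session 2: z(0.723) = 0.592, z(0.281) = -0.580, d' = 1.172
Δd' = d'_Session 1 − d'_Session 2 = 2.133 − 1.172 = 0.961
Session 1 has the higher sensitivity.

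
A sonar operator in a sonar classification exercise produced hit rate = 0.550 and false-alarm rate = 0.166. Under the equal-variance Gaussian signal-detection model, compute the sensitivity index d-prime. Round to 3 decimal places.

d-prime = 1.096

Φ⁻¹(H) = Φ⁻¹(0.550) = 0.1257
Φ⁻¹(FA) = Φ⁻¹(0.166) = -0.9701
d' = z(H) − z(FA) = 0.1257 − (-0.9701) = 1.0958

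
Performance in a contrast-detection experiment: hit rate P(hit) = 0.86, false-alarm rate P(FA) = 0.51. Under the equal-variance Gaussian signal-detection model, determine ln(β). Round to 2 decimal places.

ln β = -0.58

z(H) = z(0.86) = 1.080
z(FA) = z(0.51) = 0.025
ln β = −½·[z(H)² − z(FA)²] = −0.5 × (1.166 − 0.001) = -0.5825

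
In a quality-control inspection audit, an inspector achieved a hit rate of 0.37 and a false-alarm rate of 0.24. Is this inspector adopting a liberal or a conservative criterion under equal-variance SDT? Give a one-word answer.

conservative

z(H) = -0.332, z(FA) = -0.706
c = −½·(z(H) + z(FA)) = 0.519
c > 0 → conservative criterion (biased toward responding “no”).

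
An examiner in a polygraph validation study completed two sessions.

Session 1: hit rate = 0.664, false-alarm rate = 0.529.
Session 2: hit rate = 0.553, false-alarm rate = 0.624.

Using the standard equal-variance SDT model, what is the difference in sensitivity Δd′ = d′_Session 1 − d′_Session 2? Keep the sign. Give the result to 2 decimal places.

Δd′ = 0.53

Session 1: z(0.664) = 0.423, z(0.529) = 0.073, d' = 0.350
Session 2: z(0.553) = 0.133, z(0.624) = 0.316, d' = -0.183
Δd' = d'_Session 1 − d'_Session 2 = 0.350 − (-0.183) = 0.533
Session 1 has the higher sensitivity.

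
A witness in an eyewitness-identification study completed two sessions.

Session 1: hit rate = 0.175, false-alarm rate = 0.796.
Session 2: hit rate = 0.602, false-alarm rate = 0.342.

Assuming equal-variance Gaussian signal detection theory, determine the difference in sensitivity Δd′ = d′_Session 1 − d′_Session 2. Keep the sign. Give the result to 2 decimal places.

Session 1: z(0.175) = -0.935, z(0.796) = 0.827, d' = -1.762
Session 2: z(0.602) = 0.259, z(0.342) = -0.407, d' = 0.666
Δd' = d'_Session 1 − d'_Session 2 = -1.762 − 0.666 = -2.428
Session 2 has the higher sensitivity.

Δd′ = -2.43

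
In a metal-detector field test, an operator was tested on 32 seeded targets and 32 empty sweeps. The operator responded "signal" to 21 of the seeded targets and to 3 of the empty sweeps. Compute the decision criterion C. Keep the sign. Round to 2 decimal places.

H = 21/32 = 0.6562
FA = 3/32 = 0.0938
Φ⁻¹(0.6562) = 0.402, Φ⁻¹(0.0938) = -1.318
c = −½·[z(H) + z(FA)] = −0.5 × (0.402 + (-1.318)) = 0.458

C = 0.46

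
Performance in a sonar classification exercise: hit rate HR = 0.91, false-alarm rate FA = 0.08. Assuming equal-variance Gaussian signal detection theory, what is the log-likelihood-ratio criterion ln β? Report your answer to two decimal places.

Φ⁻¹(0.91) = 1.341, Φ⁻¹(0.08) = -1.405
ln β = −½·[z(H)² − z(FA)²] = −0.5 × (1.798 − 1.974) = 0.088

ln β = 0.09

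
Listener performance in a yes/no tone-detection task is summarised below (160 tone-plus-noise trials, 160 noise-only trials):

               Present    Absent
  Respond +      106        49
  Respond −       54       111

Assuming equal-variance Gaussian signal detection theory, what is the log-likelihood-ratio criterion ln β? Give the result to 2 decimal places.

ln β = 0.04

H = 106/160 = 0.6625
FA = 49/160 = 0.3063
z(H) = 0.419
z(FA) = -0.506
ln β = −½·[z(H)² − z(FA)²] = −0.5 × (0.176 − 0.256) = 0.040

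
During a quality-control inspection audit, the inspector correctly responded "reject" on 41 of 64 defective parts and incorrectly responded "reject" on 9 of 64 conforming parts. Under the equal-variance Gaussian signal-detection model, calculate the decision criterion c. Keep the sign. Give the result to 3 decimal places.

c = 0.359

H = 41/64 = 0.6406
FA = 9/64 = 0.1406
z(H) = 0.3601
z(FA) = -1.0776
c = −½·[z(H) + z(FA)] = −0.5 × (0.3601 + (-1.0776)) = 0.35875
c > 0: the inspector has a conservative response bias.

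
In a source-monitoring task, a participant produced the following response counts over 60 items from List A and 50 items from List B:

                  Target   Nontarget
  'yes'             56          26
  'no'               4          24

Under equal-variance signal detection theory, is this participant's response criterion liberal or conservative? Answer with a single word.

liberal

z(H) = 1.501, z(FA) = 0.050
c = −½·(z(H) + z(FA)) = -0.7755
c < 0 → liberal criterion (biased toward responding “yes”).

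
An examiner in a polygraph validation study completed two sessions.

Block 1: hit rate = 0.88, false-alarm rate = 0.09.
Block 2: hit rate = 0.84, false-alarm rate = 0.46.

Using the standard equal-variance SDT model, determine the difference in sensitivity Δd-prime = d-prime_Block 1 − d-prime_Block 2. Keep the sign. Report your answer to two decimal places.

Block 1: z(0.88) = 1.175, z(0.09) = -1.341, d' = 2.516
Block 2: z(0.84) = 0.994, z(0.46) = -0.100, d' = 1.094
Δd' = d'_Block 1 − d'_Block 2 = 2.516 − 1.094 = 1.422
Block 1 has the higher sensitivity.

Δd-prime = 1.42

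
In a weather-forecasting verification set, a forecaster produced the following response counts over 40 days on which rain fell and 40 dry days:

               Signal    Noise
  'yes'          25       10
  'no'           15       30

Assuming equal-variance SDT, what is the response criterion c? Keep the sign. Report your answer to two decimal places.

H = 25/40 = 0.6250
FA = 10/40 = 0.2500
Φ⁻¹(0.6250) = 0.3186, Φ⁻¹(0.2500) = -0.6745
c = −½·[z(H) + z(FA)] = −0.5 × (0.3186 + (-0.6745)) = 0.17795

c = 0.18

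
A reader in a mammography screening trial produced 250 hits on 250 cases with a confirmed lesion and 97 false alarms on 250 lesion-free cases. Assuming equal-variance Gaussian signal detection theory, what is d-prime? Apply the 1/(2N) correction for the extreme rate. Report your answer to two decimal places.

d-prime = 3.16

The hit rate is 250/250 = 1, so apply the 1/(2N) correction: H → 1 − 1/(2·250) = 0.99800.
z(H) = z(0.99800) = 2.878
z(FA) = z(0.38800) = -0.285
d' = 2.878 − (-0.285) = 3.163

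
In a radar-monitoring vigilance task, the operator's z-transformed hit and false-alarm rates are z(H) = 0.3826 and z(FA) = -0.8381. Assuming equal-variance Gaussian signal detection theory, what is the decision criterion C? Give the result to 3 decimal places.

c = −½·[z(H) + z(FA)] = −½·(0.3826 + (-0.8381)) = 0.22775

C = 0.228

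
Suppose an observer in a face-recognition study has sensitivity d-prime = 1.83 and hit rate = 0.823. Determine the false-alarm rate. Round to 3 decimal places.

z(hit rate) = z(0.823) = 0.9269
z(FA) = z(H) − d' = 0.9269 − 1.83 = -0.9031
false-alarm rate = Φ(-0.9031) = 0.1832

false-alarm rate = 0.183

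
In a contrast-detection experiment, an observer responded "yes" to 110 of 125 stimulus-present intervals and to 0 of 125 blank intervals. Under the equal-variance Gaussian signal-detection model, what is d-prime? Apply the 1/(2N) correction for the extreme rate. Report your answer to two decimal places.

d-prime = 3.83

The false-alarm rate is 0/125 = 0, so apply the 1/(2N) correction: FA → 1/(2·125) = 0.00400.
z(H) = z(0.88000) = 1.175
z(FA) = z(0.00400) = -2.652
d' = 1.175 − (-2.652) = 3.827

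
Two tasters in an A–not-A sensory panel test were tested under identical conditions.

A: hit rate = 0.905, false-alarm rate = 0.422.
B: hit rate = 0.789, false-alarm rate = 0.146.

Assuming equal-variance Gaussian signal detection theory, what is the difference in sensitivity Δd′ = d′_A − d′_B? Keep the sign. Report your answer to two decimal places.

Δd′ = -0.35

A: z(0.905) = 1.311, z(0.422) = -0.197, d' = 1.508
B: z(0.789) = 0.803, z(0.146) = -1.054, d' = 1.857
Δd' = d'_A − d'_B = 1.508 − 1.857 = -0.349
B has the higher sensitivity.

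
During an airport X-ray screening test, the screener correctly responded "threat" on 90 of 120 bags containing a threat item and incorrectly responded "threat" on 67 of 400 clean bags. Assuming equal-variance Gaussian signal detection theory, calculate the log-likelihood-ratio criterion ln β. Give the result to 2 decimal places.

H = 90/120 = 0.7500
FA = 67/400 = 0.1675
z(0.7500) = 0.674, z(0.1675) = -0.964
ln β = −½·[z(H)² − z(FA)²] = −0.5 × (0.454 − 0.929) = 0.2375

ln β = 0.24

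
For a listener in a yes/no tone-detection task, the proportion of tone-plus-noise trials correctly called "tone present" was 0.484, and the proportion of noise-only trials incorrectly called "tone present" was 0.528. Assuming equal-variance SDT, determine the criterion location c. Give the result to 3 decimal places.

c = -0.015

z(H) = -0.0401
z(FA) = 0.0702
c = −½·[z(H) + z(FA)] = −0.5 × (-0.0401 + 0.0702) = -0.01505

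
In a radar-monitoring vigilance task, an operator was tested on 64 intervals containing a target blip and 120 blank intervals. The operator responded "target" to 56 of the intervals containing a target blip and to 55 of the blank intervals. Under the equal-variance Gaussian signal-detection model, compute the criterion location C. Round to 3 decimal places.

C = -0.523

H = 56/64 = 0.8750
FA = 55/120 = 0.4583
Φ⁻¹(0.8750) = 1.1503, Φ⁻¹(0.4583) = -0.1047
c = −½·[z(H) + z(FA)] = −0.5 × (1.1503 + (-0.1047)) = -0.5228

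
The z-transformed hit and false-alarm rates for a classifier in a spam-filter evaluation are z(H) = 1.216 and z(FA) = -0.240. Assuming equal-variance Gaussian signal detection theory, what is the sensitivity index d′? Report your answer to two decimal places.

d′ = 1.46

d' = z(H) − z(FA) = 1.216 − (-0.240) = 1.456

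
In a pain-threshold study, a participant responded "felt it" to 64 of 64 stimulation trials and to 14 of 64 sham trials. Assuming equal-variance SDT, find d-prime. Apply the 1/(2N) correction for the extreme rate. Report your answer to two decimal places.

The hit rate is 64/64 = 1, so apply the 1/(2N) correction: H → 1 − 1/(2·64) = 0.99219.
z(H) = z(0.99219) = 2.418
z(FA) = z(0.21875) = -0.776
d' = 2.418 − (-0.776) = 3.194

d-prime = 3.19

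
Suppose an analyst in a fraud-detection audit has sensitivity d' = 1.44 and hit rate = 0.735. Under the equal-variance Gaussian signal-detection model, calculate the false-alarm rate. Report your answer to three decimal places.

false-alarm rate = 0.208

z(hit rate) = z(0.735) = 0.6280
z(FA) = z(H) − d' = 0.6280 − 1.44 = -0.8120
false-alarm rate = Φ(-0.8120) = 0.2084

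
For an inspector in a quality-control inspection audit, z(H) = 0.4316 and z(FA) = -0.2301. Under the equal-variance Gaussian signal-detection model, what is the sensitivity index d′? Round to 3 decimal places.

d′ = 0.662

d' = z(H) − z(FA) = 0.4316 − (-0.2301) = 0.6617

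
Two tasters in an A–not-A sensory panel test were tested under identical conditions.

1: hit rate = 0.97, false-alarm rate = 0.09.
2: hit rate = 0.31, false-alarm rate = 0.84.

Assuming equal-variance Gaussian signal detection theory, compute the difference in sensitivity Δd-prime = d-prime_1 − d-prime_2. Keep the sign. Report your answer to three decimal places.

Δd-prime = 4.712

1: z(0.97) = 1.8808, z(0.09) = -1.3408, d' = 3.2216
2: z(0.31) = -0.4959, z(0.84) = 0.9945, d' = -1.4904
Δd' = d'_1 − d'_2 = 3.2216 − (-1.4904) = 4.7120
1 has the higher sensitivity.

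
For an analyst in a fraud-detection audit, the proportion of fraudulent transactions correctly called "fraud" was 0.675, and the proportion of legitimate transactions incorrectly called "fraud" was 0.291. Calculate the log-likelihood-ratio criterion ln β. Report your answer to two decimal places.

ln β = 0.05

Φ⁻¹(0.675) = 0.454, Φ⁻¹(0.291) = -0.550
ln β = −½·[z(H)² − z(FA)²] = −0.5 × (0.206 − 0.303) = 0.0485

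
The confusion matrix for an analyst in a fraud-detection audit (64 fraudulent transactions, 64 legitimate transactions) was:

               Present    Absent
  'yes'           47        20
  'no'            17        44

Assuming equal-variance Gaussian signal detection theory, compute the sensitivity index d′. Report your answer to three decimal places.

d′ = 1.115

H = 47/64 = 0.7344
FA = 20/64 = 0.3125
Φ⁻¹(0.7344) = 0.6262, Φ⁻¹(0.3125) = -0.4888
d' = z(H) − z(FA) = 0.6262 − (-0.4888) = 1.1150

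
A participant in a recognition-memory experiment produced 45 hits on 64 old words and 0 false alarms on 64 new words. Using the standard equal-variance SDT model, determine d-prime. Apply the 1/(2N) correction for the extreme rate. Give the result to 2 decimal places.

d-prime = 2.95

The false-alarm rate is 0/64 = 0, so apply the 1/(2N) correction: FA → 1/(2·64) = 0.00781.
z(H) = z(0.70312) = 0.533
z(FA) = z(0.00781) = -2.418
d' = 0.533 − (-2.418) = 2.951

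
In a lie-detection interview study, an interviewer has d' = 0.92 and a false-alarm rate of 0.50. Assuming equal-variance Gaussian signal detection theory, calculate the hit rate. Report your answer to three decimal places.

hit rate = 0.821

z(false-alarm rate) = z(0.50) = 0.0000
z(H) = z(FA) + d' = 0.0000 + 0.92 = 0.9200
hit rate = Φ(0.9200) = 0.8212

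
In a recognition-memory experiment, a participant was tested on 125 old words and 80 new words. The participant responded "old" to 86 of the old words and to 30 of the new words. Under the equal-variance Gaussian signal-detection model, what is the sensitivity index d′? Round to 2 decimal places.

H = 86/125 = 0.6880
FA = 30/80 = 0.3750
z(H) = z(0.6880) = 0.4902
z(FA) = z(0.3750) = -0.3186
d' = z(H) − z(FA) = 0.4902 − (-0.3186) = 0.8088

d′ = 0.81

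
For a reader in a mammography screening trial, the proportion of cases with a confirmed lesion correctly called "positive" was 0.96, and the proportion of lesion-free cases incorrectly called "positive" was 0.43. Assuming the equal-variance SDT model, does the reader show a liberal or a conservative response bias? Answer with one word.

liberal

z(H) = 1.751, z(FA) = -0.176
c = −½·(z(H) + z(FA)) = -0.7875
c < 0 → liberal criterion (biased toward responding “yes”).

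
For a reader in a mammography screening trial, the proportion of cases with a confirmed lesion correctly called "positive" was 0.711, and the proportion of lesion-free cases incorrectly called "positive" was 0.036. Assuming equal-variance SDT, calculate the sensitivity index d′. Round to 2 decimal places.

z(H) = 0.556
z(FA) = -1.799
d' = z(H) − z(FA) = 0.556 − (-1.799) = 2.355

d′ = 2.36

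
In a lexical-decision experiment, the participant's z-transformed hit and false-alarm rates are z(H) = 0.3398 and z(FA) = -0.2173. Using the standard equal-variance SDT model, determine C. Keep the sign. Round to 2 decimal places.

c = −½·[z(H) + z(FA)] = −½·(0.3398 + (-0.2173)) = -0.06125
c < 0: the participant has a liberal response bias.

C = -0.06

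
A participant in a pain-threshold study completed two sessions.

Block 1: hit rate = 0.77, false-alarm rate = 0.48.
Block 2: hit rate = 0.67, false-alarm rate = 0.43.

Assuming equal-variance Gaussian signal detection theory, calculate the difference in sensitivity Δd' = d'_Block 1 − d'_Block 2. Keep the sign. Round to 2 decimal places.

Δd' = 0.17

Block 1: z(0.77) = 0.739, z(0.48) = -0.050, d' = 0.789
Block 2: z(0.67) = 0.440, z(0.43) = -0.176, d' = 0.616
Δd' = d'_Block 1 − d'_Block 2 = 0.789 − 0.616 = 0.173
Block 1 has the higher sensitivity.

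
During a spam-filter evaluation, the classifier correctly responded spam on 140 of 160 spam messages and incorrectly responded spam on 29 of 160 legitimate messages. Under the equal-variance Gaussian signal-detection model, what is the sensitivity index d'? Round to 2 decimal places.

H = 140/160 = 0.8750
FA = 29/160 = 0.1812
z(H) = 1.150
z(FA) = -0.911
d' = z(H) − z(FA) = 1.150 − (-0.911) = 2.061

d' = 2.06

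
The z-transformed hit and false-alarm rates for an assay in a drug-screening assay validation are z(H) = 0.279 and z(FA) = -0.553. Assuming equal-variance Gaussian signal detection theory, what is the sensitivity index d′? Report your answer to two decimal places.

d' = z(H) − z(FA) = 0.279 − (-0.553) = 0.832

d′ = 0.83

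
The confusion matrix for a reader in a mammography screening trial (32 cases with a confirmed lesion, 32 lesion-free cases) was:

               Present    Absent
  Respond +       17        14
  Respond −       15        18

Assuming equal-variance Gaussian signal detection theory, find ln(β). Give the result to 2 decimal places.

H = 17/32 = 0.5312
FA = 14/32 = 0.4375
z(H) = 0.078
z(FA) = -0.157
ln β = −½·[z(H)² − z(FA)²] = −0.5 × (0.006 − 0.025) = 0.0095

ln β = 0.01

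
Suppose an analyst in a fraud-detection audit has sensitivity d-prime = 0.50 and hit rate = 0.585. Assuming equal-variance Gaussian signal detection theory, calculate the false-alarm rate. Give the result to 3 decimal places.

z(hit rate) = z(0.585) = 0.2147
z(FA) = z(H) − d' = 0.2147 − 0.50 = -0.2853
false-alarm rate = Φ(-0.2853) = 0.3877

false-alarm rate = 0.388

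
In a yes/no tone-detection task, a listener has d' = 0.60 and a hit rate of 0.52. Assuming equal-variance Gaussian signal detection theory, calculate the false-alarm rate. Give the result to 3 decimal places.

false-alarm rate = 0.291

z(hit rate) = z(0.52) = 0.0502
z(FA) = z(H) − d' = 0.0502 − 0.60 = -0.5498
false-alarm rate = Φ(-0.5498) = 0.2912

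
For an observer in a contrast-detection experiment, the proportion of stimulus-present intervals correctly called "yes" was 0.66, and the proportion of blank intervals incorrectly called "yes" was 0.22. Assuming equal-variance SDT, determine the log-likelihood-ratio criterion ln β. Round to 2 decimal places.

z(H) = 0.412
z(FA) = -0.772
ln β = −½·[z(H)² − z(FA)²] = −0.5 × (0.170 − 0.596) = 0.213

ln β = 0.21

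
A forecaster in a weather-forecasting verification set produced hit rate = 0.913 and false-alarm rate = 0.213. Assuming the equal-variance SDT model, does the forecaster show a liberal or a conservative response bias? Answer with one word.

z(H) = 1.359, z(FA) = -0.796
c = −½·(z(H) + z(FA)) = -0.2815
c < 0 → liberal criterion (biased toward responding “yes”).

liberal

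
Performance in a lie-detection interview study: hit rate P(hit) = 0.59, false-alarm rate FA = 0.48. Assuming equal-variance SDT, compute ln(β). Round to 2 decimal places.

ln β = -0.02

z(H) = z(0.59) = 0.228
z(FA) = z(0.48) = -0.050
ln β = −½·[z(H)² − z(FA)²] = −0.5 × (0.052 − 0.003) = -0.0245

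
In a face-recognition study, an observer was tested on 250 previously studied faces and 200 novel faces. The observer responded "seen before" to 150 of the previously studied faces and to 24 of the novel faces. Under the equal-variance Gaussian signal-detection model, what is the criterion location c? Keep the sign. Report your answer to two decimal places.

H = 150/250 = 0.6000
FA = 24/200 = 0.1200
z(H) = 0.2533
z(FA) = -1.1750
c = −½·[z(H) + z(FA)] = −0.5 × (0.2533 + (-1.1750)) = 0.46085

c = 0.46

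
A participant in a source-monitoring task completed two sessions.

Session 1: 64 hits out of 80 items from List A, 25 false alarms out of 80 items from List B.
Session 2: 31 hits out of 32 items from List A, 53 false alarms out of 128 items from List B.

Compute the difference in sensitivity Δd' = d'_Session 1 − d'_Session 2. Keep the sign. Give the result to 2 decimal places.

Session 1: z(0.8000) = 0.842, z(0.3125) = -0.489, d' = 1.331
Session 2: z(0.9688) = 1.863, z(0.4141) = -0.217, d' = 2.080
Δd' = d'_Session 1 − d'_Session 2 = 1.331 − 2.080 = -0.749
Session 2 has the higher sensitivity.

Δd' = -0.75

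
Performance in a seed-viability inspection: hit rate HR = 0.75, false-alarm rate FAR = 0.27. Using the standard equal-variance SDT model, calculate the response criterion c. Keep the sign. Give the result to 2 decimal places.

z(H) = z(0.75) = 0.6745
z(FA) = z(0.27) = -0.6128
c = −½·[z(H) + z(FA)] = −0.5 × (0.6745 + (-0.6128)) = -0.03085

c = -0.03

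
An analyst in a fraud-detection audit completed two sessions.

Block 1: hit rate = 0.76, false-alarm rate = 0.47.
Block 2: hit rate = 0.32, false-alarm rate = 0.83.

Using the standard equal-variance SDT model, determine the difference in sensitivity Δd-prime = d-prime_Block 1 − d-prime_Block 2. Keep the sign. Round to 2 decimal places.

Block 1: z(0.76) = 0.706, z(0.47) = -0.075, d' = 0.781
Block 2: z(0.32) = -0.468, z(0.83) = 0.954, d' = -1.422
Δd' = d'_Block 1 − d'_Block 2 = 0.781 − (-1.422) = 2.203
Block 1 has the higher sensitivity.

Δd-prime = 2.20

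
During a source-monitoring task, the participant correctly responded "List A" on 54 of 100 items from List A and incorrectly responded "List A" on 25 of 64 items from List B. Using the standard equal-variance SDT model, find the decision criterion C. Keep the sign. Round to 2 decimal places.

C = 0.09

H = 54/100 = 0.5400
FA = 25/64 = 0.3906
Φ⁻¹(H) = 0.1004
Φ⁻¹(FA) = -0.2778
c = −½·[z(H) + z(FA)] = −0.5 × (0.1004 + (-0.2778)) = 0.0887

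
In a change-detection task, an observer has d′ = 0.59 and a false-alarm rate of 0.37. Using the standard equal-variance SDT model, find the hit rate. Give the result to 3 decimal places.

hit rate = 0.602

z(false-alarm rate) = z(0.37) = -0.3319
z(H) = z(FA) + d' = -0.3319 + 0.59 = 0.2581
hit rate = Φ(0.2581) = 0.6018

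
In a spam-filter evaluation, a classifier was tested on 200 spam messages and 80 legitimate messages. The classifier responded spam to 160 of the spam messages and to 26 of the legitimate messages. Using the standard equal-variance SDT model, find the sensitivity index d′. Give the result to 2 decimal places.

d′ = 1.30

H = 160/200 = 0.8000
FA = 26/80 = 0.3250
Φ⁻¹(H) = Φ⁻¹(0.8000) = 0.842
Φ⁻¹(FA) = Φ⁻¹(0.3250) = -0.454
d' = z(H) − z(FA) = 0.842 − (-0.454) = 1.296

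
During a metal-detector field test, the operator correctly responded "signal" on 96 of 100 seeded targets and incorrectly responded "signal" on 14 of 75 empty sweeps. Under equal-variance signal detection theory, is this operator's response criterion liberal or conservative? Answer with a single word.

liberal

z(H) = 1.751, z(FA) = -0.890
c = −½·(z(H) + z(FA)) = -0.4305
c < 0 → liberal criterion (biased toward responding “yes”).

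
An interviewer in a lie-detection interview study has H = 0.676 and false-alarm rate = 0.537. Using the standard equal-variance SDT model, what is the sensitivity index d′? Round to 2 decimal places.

Φ⁻¹(0.676) = 0.457, Φ⁻¹(0.537) = 0.093
d' = z(H) − z(FA) = 0.457 − 0.093 = 0.364

d′ = 0.36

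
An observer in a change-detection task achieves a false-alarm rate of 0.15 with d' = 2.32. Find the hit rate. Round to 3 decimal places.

z(false-alarm rate) = z(0.15) = -1.0364
z(H) = z(FA) + d' = -1.0364 + 2.32 = 1.2836
hit rate = Φ(1.2836) = 0.9004

hit rate = 0.900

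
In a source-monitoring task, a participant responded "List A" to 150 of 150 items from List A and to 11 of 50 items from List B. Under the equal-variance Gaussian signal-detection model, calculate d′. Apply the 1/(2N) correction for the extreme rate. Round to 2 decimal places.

The hit rate is 150/150 = 1, so apply the 1/(2N) correction: H → 1 − 1/(2·150) = 0.99667.
z(H) = z(0.99667) = 2.713
z(FA) = z(0.22000) = -0.772
d' = 2.713 − (-0.772) = 3.485

d′ = 3.49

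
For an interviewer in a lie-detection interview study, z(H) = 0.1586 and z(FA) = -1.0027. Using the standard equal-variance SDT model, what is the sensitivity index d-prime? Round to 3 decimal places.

d-prime = 1.161

d' = z(H) − z(FA) = 0.1586 − (-1.0027) = 1.1613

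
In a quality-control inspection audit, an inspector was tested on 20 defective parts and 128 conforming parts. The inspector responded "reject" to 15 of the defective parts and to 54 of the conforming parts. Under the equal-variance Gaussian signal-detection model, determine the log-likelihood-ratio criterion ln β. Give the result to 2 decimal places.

ln β = -0.21

H = 15/20 = 0.7500
FA = 54/128 = 0.4219
z(H) = 0.674
z(FA) = -0.197
ln β = −½·[z(H)² − z(FA)²] = −0.5 × (0.454 − 0.039) = -0.2075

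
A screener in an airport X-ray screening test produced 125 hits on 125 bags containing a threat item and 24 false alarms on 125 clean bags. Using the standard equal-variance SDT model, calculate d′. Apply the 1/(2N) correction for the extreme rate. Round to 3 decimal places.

d′ = 3.523

The hit rate is 125/125 = 1, so apply the 1/(2N) correction: H → 1 − 1/(2·125) = 0.99600.
z(H) = z(0.99600) = 2.6521
z(FA) = z(0.19200) = -0.8705
d' = 2.6521 − (-0.8705) = 3.5226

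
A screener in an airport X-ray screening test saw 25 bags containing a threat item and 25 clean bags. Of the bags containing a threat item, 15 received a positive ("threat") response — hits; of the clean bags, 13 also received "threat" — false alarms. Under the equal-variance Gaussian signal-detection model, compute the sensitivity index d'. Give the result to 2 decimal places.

d' = 0.20

H = 15/25 = 0.6000
FA = 13/25 = 0.5200
z(H) = z(0.6000) = 0.2533
z(FA) = z(0.5200) = 0.0502
d' = z(H) − z(FA) = 0.2533 − 0.0502 = 0.2031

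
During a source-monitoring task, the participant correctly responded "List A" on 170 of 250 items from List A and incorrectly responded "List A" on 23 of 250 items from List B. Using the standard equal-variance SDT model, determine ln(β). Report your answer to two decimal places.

ln β = 0.77

H = 170/250 = 0.6800
FA = 23/250 = 0.0920
z(H) = z(0.6800) = 0.468
z(FA) = z(0.0920) = -1.329
ln β = −½·[z(H)² − z(FA)²] = −0.5 × (0.219 − 1.766) = 0.7735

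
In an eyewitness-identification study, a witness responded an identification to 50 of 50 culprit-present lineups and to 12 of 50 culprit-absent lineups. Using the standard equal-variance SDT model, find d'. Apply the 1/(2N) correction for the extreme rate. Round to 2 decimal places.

The hit rate is 50/50 = 1, so apply the 1/(2N) correction: H → 1 − 1/(2·50) = 0.99000.
z(H) = z(0.99000) = 2.326
z(FA) = z(0.24000) = -0.706
d' = 2.326 − (-0.706) = 3.032

d' = 3.03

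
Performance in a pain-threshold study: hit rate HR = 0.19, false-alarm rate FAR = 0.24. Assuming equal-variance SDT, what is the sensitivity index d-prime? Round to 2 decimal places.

z(H) = -0.8779
z(FA) = -0.7063
d' = z(H) − z(FA) = -0.8779 − (-0.7063) = -0.1716

d-prime = -0.17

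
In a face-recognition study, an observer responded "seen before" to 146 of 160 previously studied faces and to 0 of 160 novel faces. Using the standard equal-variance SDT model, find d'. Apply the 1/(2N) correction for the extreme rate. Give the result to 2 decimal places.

The false-alarm rate is 0/160 = 0, so apply the 1/(2N) correction: FA → 1/(2·160) = 0.00313.
z(H) = z(0.91250) = 1.356
z(FA) = z(0.00313) = -2.734
d' = 1.356 − (-2.734) = 4.090

d' = 4.09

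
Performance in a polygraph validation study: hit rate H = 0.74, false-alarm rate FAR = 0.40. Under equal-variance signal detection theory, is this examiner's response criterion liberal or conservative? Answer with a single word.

liberal

z(H) = 0.643, z(FA) = -0.253
c = −½·(z(H) + z(FA)) = -0.195
c < 0 → liberal criterion (biased toward responding “yes”).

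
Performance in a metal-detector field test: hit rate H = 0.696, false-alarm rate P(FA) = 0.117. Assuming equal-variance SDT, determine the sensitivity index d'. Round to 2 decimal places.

z(H) = 0.513
z(FA) = -1.190
d' = z(H) − z(FA) = 0.513 − (-1.190) = 1.703

d' = 1.70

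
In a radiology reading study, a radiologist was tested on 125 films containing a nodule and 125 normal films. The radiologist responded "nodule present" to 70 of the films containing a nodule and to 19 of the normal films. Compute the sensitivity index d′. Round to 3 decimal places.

H = 70/125 = 0.5600
FA = 19/125 = 0.1520
z(H) = 0.1510
z(FA) = -1.0279
d' = z(H) − z(FA) = 0.1510 − (-1.0279) = 1.1789

d′ = 1.179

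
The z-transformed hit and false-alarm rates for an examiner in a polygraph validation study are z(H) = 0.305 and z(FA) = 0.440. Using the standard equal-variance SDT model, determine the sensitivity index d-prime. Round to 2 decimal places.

d' = z(H) − z(FA) = 0.305 − 0.440 = -0.135

d-prime = -0.14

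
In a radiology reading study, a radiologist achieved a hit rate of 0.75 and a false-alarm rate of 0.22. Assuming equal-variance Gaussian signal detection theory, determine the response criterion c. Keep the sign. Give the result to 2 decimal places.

c = 0.05

z(0.75) = 0.674, z(0.22) = -0.772
c = −½·[z(H) + z(FA)] = −0.5 × (0.674 + (-0.772)) = 0.049
c > 0: the radiologist has a conservative response bias.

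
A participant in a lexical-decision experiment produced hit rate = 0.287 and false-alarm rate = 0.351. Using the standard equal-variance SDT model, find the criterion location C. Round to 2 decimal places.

C = 0.47

z(H) = z(0.287) = -0.5622
z(FA) = z(0.351) = -0.3826
c = −½·[z(H) + z(FA)] = −0.5 × (-0.5622 + (-0.3826)) = 0.4724
c > 0: the participant has a conservative response bias.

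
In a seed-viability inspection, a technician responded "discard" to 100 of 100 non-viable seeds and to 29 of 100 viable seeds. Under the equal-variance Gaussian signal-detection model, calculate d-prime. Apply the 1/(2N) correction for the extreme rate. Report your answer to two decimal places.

The hit rate is 100/100 = 1, so apply the 1/(2N) correction: H → 1 − 1/(2·100) = 0.99500.
z(H) = z(0.99500) = 2.576
z(FA) = z(0.29000) = -0.553
d' = 2.576 − (-0.553) = 3.129

d-prime = 3.13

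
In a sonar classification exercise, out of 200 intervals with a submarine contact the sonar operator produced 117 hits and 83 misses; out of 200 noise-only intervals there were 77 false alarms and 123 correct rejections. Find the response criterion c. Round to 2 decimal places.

H = 117/200 = 0.5850
FA = 77/200 = 0.3850
Φ⁻¹(H) = 0.2147
Φ⁻¹(FA) = -0.2924
c = −½·[z(H) + z(FA)] = −0.5 × (0.2147 + (-0.2924)) = 0.03885
c > 0: the sonar operator has a conservative response bias.

c = 0.04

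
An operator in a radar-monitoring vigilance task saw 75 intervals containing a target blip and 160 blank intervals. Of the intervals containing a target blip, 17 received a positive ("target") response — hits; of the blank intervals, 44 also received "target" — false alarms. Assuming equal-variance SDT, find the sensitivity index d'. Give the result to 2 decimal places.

H = 17/75 = 0.2267
FA = 44/160 = 0.2750
Φ⁻¹(H) = Φ⁻¹(0.2267) = -0.750
Φ⁻¹(FA) = Φ⁻¹(0.2750) = -0.598
d' = z(H) − z(FA) = -0.750 − (-0.598) = -0.152

d' = -0.15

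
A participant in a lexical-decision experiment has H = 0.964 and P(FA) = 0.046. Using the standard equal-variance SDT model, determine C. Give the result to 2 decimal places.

C = -0.06

Φ⁻¹(0.964) = 1.799, Φ⁻¹(0.046) = -1.685
c = −½·[z(H) + z(FA)] = −0.5 × (1.799 + (-1.685)) = -0.057
c < 0: the participant has a liberal response bias.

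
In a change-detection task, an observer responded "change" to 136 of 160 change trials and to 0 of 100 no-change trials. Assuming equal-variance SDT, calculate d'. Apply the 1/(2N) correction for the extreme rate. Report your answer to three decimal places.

The false-alarm rate is 0/100 = 0, so apply the 1/(2N) correction: FA → 1/(2·100) = 0.00500.
z(H) = z(0.85000) = 1.0364
z(FA) = z(0.00500) = -2.5758
d' = 1.0364 − (-2.5758) = 3.6122

d' = 3.612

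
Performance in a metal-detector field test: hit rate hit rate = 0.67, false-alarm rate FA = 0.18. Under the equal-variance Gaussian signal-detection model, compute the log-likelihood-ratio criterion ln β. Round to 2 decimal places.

z(H) = z(0.67) = 0.440
z(FA) = z(0.18) = -0.915
ln β = −½·[z(H)² − z(FA)²] = −0.5 × (0.194 − 0.837) = 0.3215

ln β = 0.32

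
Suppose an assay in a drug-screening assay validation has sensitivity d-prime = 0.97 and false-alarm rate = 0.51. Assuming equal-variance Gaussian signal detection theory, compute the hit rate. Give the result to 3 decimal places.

z(false-alarm rate) = z(0.51) = 0.0251
z(H) = z(FA) + d' = 0.0251 + 0.97 = 0.9951
hit rate = Φ(0.9951) = 0.8402

hit rate = 0.840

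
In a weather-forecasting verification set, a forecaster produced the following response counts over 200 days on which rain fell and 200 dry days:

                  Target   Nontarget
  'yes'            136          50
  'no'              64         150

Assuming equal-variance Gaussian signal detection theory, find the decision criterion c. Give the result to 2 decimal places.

H = 136/200 = 0.6800
FA = 50/200 = 0.2500
z(H) = z(0.6800) = 0.468
z(FA) = z(0.2500) = -0.674
c = −½·[z(H) + z(FA)] = −0.5 × (0.468 + (-0.674)) = 0.103

c = 0.10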